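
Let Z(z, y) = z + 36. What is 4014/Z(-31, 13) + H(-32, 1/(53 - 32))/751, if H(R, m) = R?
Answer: 3014354/3755 ≈ 802.76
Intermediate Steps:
Z(z, y) = 36 + z
4014/Z(-31, 13) + H(-32, 1/(53 - 32))/751 = 4014/(36 - 31) - 32/751 = 4014/5 - 32*1/751 = 4014*(⅕) - 32/751 = 4014/5 - 32/751 = 3014354/3755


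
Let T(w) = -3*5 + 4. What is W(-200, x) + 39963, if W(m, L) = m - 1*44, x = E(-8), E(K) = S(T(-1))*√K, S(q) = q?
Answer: 39719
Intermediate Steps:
T(w) = -11 (T(w) = -15 + 4 = -11)
E(K) = -11*√K
x = -22*I*√2 ≈ -31.113*I
W(m, L) = -44 + m (W(m, L) = m - 44 = -44 + m)
W(-200, x) + 39963 = (-44 - 200) + 39963 = -244 + 39963 = 39719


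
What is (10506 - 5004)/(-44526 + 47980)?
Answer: 2751/1727 ≈ 1.5929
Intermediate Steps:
(10506 - 5004)/(-44526 + 47980) = 5502/3454 = 5502*(1/3454) = 2751/1727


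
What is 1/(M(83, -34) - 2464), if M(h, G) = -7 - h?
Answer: -1/2554 ≈ -0.00039154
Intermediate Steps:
1/(M(83, -34) - 2464) = 1/((-7 - 1*83) - 2464) = 1/((-7 - 83) - 2464) = 1/(-90 - 2464) = 1/(-2554) = -1/2554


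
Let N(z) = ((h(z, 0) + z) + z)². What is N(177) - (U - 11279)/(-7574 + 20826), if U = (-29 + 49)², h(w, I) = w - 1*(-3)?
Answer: 3778898191/13252 ≈ 2.8516e+5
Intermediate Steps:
h(w, I) = 3 + w (h(w, I) = w + 3 = 3 + w)
U = 400 (U = 20² = 400)
N(z) = (3 + 3*z)² (N(z) = (((3 + z) + z) + z)² = ((3 + 2*z) + z)² = (3 + 3*z)²)
N(177) - (U - 11279)/(-7574 + 20826) = 9*(1 + 177)² - (400 - 11279)/(-7574 + 20826) = 9*178² - (-10879)/13252 = 9*31684 - (-10879)/13252 = 285156 - 1*(-10879/13252) = 285156 + 10879/13252 = 3778898191/13252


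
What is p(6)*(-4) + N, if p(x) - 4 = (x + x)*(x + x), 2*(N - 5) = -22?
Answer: -598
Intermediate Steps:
N = -6 (N = 5 + (½)*(-22) = 5 - 11 = -6)
p(x) = 4 + 4*x² (p(x) = 4 + (x + x)*(x + x) = 4 + (2*x)*(2*x) = 4 + 4*x²)
p(6)*(-4) + N = (4 + 4*6²)*(-4) - 6 = (4 + 4*36)*(-4) - 6 = (4 + 144)*(-4) - 6 = 148*(-4) - 6 = -592 - 6 = -598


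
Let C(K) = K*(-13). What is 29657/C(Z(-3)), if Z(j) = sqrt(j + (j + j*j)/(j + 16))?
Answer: 29657*I*sqrt(429)/429 ≈ 1431.9*I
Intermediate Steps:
Z(j) = sqrt(j + (j + j**2)/(16 + j))
C(K) = -13*K
29657/C(Z(-3)) = 29657/((-13*I*sqrt(3)*sqrt(17 + 2*(-3))/sqrt(16 - 3))) = 29657/((-13*I*sqrt(39)*sqrt(17 - 6)/13)) = 29657/((-13*I*sqrt(429)/13)) = 29657/((-I*sqrt(429))) = 29657*(I*sqrt(429)/429) = 29657*I*sqrt(429)/429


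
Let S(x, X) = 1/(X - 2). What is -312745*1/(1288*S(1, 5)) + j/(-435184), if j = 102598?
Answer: -3190914113/4379039 ≈ -728.68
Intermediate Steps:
S(x, X) = 1/(-2 + X)
-312745*1/(1288*S(1, 5)) + j/(-435184) = -312745/(((-1*(-2))/(-2 + 5))*644) + 102598/(-435184) = -312745/((2/3)*644) + 102598*(-1/435184) = -312745/((2*(⅓))*644) - 51299/217592 = -312745/((⅔)*644) - 51299/217592 = -312745/1288/3 - 51299/217592 = -312745*3/1288 - 51299/217592 = -938235/1288 - 51299/217592 = -3190914113/4379039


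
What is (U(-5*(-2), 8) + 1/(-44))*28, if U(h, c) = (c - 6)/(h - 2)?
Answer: 70/11 ≈ 6.3636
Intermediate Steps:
U(h, c) = (-6 + c)/(-2 + h)
(U(-5*(-2), 8) + 1/(-44))*28 = ((-6 + 8)/(-2 - 5*(-2)) + 1/(-44))*28 = (2/(-2 + 10) - 1/44)*28 = (2/8 - 1/44)*28 = ((⅛)*2 - 1/44)*28 = (¼ - 1/44)*28 = (5/22)*28 = 70/11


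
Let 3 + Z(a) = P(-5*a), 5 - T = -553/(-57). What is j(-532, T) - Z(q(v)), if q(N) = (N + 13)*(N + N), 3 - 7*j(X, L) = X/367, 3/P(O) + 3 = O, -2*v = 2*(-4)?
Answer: 6386927/1754627 ≈ 3.6400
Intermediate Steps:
T = -268/57 (T = 5 - (-553)/(-57) = 5 - (-553)*(-1)/57 = 5 - 1*553/57 = 5 - 553/57 = -268/57 ≈ -4.7018)
v = 4 (v = -(-4) = -1/2*(-8) = 4)
P(O) = 3/(-3 + O)
j(X, L) = 3/7 - X/2569 (j(X, L) = 3/7 - X/(7*367) = 3/7 - X/2569)
q(N) = 2*N*(13 + N) (q(N) = (13 + N)*(2*N) = 2*N*(13 + N))
Z(a) = -3 + 3/(-3 - 5*a)
j(-532, T) - Z(q(v)) = (3/7 - 1/2569*(-532)) - 3*(-4 - 10*4*(13 + 4))/(3 + 5*(2*4*(13 + 4))) = (3/7 + 76/367) - 3*(-4 - 10*4*17)/(3 + 5*(2*4*17)) = 1633/2569 - 3*(-4 - 5*136)/(3 + 5*136) = 1633/2569 - 3*(-4 - 680)/(3 + 680) = 1633/2569 - 3*(-684)/683 = 1633/2569 - 1*(-2052/683) = 1633/2569 + 2052/683 = 6386927/1754627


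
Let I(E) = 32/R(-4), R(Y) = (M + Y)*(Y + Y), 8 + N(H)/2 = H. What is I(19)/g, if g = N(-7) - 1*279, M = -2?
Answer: -2/927 ≈ -0.0021575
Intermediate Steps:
N(H) = -16 + 2*H
R(Y) = 2*Y*(-2 + Y) (R(Y) = (-2 + Y)*(Y + Y) = (-2 + Y)*(2*Y) = 2*Y*(-2 + Y))
I(E) = 2/3 (I(E) = 32/((2*(-4)*(-2 - 4))) = 32/((2*(-4)*(-6))) = 32/48 = 32*(1/48) = 2/3)
g = -309 (g = (-16 + 2*(-7)) - 1*279 = (-16 - 14) - 279 = -30 - 279 = -309)
I(19)/g = (2/3)/(-309) = (2/3)*(-1/309) = -2/927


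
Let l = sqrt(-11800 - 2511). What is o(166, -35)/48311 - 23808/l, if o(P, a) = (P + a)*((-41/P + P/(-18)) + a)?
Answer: -8703247/72176634 + 23808*I*sqrt(14311)/14311 ≈ -0.12058 + 199.02*I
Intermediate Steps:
l = I*sqrt(14311) (l = sqrt(-14311) = I*sqrt(14311) ≈ 119.63*I)
o(P, a) = (P + a)*(a - 41/P - P/18) (o(P, a) = (P + a)*((-41/P + P*(-1/18)) + a) = (P + a)*((-41/P - P/18) + a) = (P + a)*(a - 41/P - P/18))
o(166, -35)/48311 - 23808/l = (-41 + (-35)**2 - 1/18*166**2 - 41*(-35)/166 + (17/18)*166*(-35))/48311 - 23808*(-I*sqrt(14311)/14311) = (-41 + 1225 - 1/18*27556 - 41*(-35)*1/166 - 49385/9)*(1/48311) - (-23808)*I*sqrt(14311)/14311 = (-41 + 1225 - 13778/9 + 1435/166 - 49385/9)*(1/48311) + 23808*I*sqrt(14311)/14311 = -8703247/1494*1/48311 + 23808*I*sqrt(14311)/14311 = -8703247/72176634 + 23808*I*sqrt(14311)/14311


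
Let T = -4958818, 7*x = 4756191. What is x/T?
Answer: -4756191/34711726 ≈ -0.13702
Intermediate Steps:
x = 4756191/7 (x = (⅐)*4756191 = 4756191/7 ≈ 6.7946e+5)
x/T = (4756191/7)/(-4958818) = (4756191/7)*(-1/4958818) = -4756191/34711726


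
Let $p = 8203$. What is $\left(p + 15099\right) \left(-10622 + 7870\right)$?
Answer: $-64127104$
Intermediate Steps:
$\left(p + 15099\right) \left(-10622 + 7870\right) = \left(8203 + 15099\right) \left(-10622 + 7870\right) = 23302 \left(-2752\right) = -64127104$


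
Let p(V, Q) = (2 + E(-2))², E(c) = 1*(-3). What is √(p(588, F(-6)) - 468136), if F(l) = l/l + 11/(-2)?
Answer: 3*I*√52015 ≈ 684.2*I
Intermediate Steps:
E(c) = -3
F(l) = -9/2 (F(l) = 1 + 11*(-½) = 1 - 11/2 = -9/2)
p(V, Q) = 1 (p(V, Q) = (2 - 3)² = (-1)² = 1)
√(p(588, F(-6)) - 468136) = √(1 - 468136) = √(-468135) = 3*I*√52015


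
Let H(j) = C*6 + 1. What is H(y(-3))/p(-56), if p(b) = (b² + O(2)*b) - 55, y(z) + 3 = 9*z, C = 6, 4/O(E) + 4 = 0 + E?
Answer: 37/3193 ≈ 0.011588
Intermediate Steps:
O(E) = 4/(-4 + E) (O(E) = 4/(-4 + (0 + E)) = 4/(-4 + E))
y(z) = -3 + 9*z
p(b) = -55 + b² - 2*b (p(b) = (b² + (4/(-4 + 2))*b) - 55 = (b² + (4/(-2))*b) - 55 = (b² + (4*(-½))*b) - 55 = (b² - 2*b) - 55 = -55 + b² - 2*b)
H(j) = 37 (H(j) = 6*6 + 1 = 36 + 1 = 37)
H(y(-3))/p(-56) = 37/(-55 + (-56)² - 2*(-56)) = 37/(-55 + 3136 + 112) = 37/3193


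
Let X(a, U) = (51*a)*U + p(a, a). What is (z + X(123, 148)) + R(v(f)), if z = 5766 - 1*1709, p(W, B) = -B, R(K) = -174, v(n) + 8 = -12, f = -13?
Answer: 932164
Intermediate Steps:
v(n) = -20 (v(n) = -8 - 12 = -20)
z = 4057 (z = 5766 - 1709 = 4057)
X(a, U) = -a + 51*U*a (X(a, U) = (51*a)*U - a = 51*U*a - a = -a + 51*U*a)
(z + X(123, 148)) + R(v(f)) = (4057 + 123*(-1 + 51*148)) - 174 = (4057 + 123*(-1 + 7548)) - 174 = (4057 + 123*7547) - 174 = (4057 + 928281) - 174 = 932338 - 174 = 932164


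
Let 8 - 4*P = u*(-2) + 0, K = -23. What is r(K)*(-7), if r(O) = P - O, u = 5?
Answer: -385/2 ≈ -192.50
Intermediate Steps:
P = 9/2 (P = 2 - (5*(-2) + 0)/4 = 2 - (-10 + 0)/4 = 2 - ¼*(-10) = 2 + 5/2 = 9/2 ≈ 4.5000)
r(O) = 9/2 - O
r(K)*(-7) = (9/2 - 1*(-23))*(-7) = (9/2 + 23)*(-7) = (55/2)*(-7) = -385/2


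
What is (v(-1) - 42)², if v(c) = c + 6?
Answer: 1369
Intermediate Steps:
v(c) = 6 + c
(v(-1) - 42)² = ((6 - 1) - 42)² = (5 - 42)² = (-37)² = 1369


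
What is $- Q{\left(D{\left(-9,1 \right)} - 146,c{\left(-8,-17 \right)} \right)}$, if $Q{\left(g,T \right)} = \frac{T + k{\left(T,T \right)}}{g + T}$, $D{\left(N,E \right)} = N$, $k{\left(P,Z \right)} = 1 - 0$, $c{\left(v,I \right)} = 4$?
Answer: $\frac{5}{151} \approx 0.033113$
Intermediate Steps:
$k{\left(P,Z \right)} = 1$ ($k{\left(P,Z \right)} = 1 + 0 = 1$)
$Q{\left(g,T \right)} = \frac{1 + T}{T + g}$ ($Q{\left(g,T \right)} = \frac{T + 1}{g + T} = \frac{1 + T}{T + g}$)
$- Q{\left(D{\left(-9,1 \right)} - 146,c{\left(-8,-17 \right)} \right)} = - \frac{1 + 4}{4 - 155} = - \frac{5}{4 - 155} = - \frac{5}{-151} = - \frac{\left(-1\right) 5}{151} = \left(-1\right) \left(- \frac{5}{151}\right) = \frac{5}{151}$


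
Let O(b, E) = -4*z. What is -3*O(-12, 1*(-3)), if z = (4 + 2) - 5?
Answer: 12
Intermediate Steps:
z = 1 (z = 6 - 5 = 1)
O(b, E) = -4 (O(b, E) = -4*1 = -4)
-3*O(-12, 1*(-3)) = -3*(-4) = 12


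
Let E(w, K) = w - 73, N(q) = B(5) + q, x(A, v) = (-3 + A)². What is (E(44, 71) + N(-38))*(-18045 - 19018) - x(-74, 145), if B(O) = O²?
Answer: 1550717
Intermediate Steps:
N(q) = 25 + q (N(q) = 5² + q = 25 + q)
E(w, K) = -73 + w
(E(44, 71) + N(-38))*(-18045 - 19018) - x(-74, 145) = ((-73 + 44) + (25 - 38))*(-18045 - 19018) - (-3 - 74)² = (-29 - 13)*(-37063) - 1*(-77)² = -42*(-37063) - 1*5929 = 1556646 - 5929 = 1550717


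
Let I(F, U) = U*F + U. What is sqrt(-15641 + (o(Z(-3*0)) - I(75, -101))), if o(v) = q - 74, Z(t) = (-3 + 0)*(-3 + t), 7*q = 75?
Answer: I*sqrt(393386)/7 ≈ 89.601*I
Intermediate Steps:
q = 75/7 (q = (1/7)*75 = 75/7 ≈ 10.714)
I(F, U) = U + F*U (I(F, U) = F*U + U = U + F*U)
Z(t) = 9 - 3*t (Z(t) = -3*(-3 + t) = 9 - 3*t)
o(v) = -443/7 (o(v) = 75/7 - 74 = -443/7)
sqrt(-15641 + (o(Z(-3*0)) - I(75, -101))) = sqrt(-15641 + (-443/7 - (-101)*(1 + 75))) = sqrt(-15641 + (-443/7 - (-101)*76)) = sqrt(-15641 + (-443/7 - 1*(-7676))) = sqrt(-15641 + (-443/7 + 7676)) = sqrt(-15641 + 53289/7) = sqrt(-56198/7) = I*sqrt(393386)/7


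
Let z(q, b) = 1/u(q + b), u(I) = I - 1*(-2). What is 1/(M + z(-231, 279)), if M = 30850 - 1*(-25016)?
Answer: 50/2793301 ≈ 1.7900e-5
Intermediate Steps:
u(I) = 2 + I (u(I) = I + 2 = 2 + I)
z(q, b) = 1/(2 + b + q) (z(q, b) = 1/(2 + (q + b)) = 1/(2 + (b + q)) = 1/(2 + b + q))
M = 55866 (M = 30850 + 25016 = 55866)
1/(M + z(-231, 279)) = 1/(55866 + 1/(2 + 279 - 231)) = 1/(55866 + 1/50) = 1/(2793301/50) = 50/2793301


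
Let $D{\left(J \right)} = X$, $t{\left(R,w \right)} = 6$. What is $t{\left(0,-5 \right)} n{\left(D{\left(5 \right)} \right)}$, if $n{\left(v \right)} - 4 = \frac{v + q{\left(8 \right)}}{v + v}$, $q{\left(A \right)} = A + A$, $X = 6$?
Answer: $35$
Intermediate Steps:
$D{\left(J \right)} = 6$
$q{\left(A \right)} = 2 A$
$n{\left(v \right)} = 4 + \frac{16 + v}{2 v}$ ($n{\left(v \right)} = 4 + \frac{v + 2 \cdot 8}{v + v} = 4 + \frac{v + 16}{2 v} = 4 + \left(16 + v\right) \frac{1}{2 v} = 4 + \frac{16 + v}{2 v}$)
$t{\left(0,-5 \right)} n{\left(D{\left(5 \right)} \right)} = 6 \left(\frac{9}{2} + \frac{8}{6}\right) = 6 \left(\frac{9}{2} + 8 \cdot \frac{1}{6}\right) = 6 \left(\frac{9}{2} + \frac{4}{3}\right) = 6 \cdot \frac{35}{6} = 35$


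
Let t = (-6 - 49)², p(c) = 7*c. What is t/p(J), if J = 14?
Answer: 3025/98 ≈ 30.867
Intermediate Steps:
t = 3025 (t = (-55)² = 3025)
t/p(J) = 3025/((7*14)) = 3025/98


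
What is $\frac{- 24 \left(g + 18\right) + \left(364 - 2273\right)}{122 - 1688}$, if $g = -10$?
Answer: $\frac{2101}{1566} \approx 1.3416$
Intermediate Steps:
$\frac{- 24 \left(g + 18\right) + \left(364 - 2273\right)}{122 - 1688} = \frac{- 24 \left(-10 + 18\right) + \left(364 - 2273\right)}{122 - 1688} = \frac{\left(-24\right) 8 + \left(364 - 2273\right)}{-1566} = \left(-192 - 1909\right) \left(- \frac{1}{1566}\right) = \left(-2101\right) \left(- \frac{1}{1566}\right) = \frac{2101}{1566}$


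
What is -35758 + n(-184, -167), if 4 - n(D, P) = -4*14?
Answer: -35698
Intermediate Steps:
n(D, P) = 60 (n(D, P) = 4 - (-4)*14 = 4 - 1*(-56) = 4 + 56 = 60)
-35758 + n(-184, -167) = -35758 + 60 = -35698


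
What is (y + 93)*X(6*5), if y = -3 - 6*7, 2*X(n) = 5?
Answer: 120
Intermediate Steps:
X(n) = 5/2 (X(n) = (1/2)*5 = 5/2)
y = -45 (y = -3 - 42 = -45)
(y + 93)*X(6*5) = (-45 + 93)*(5/2) = 48*(5/2) = 120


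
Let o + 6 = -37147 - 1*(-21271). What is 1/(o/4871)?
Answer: -4871/15882 ≈ -0.30670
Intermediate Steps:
o = -15882 (o = -6 + (-37147 - 1*(-21271)) = -6 + (-37147 + 21271) = -6 - 15876 = -15882)
1/(o/4871) = 1/(-15882/4871) = -4871/15882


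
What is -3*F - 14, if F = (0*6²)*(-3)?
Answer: -14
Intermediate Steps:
F = 0 (F = (0*36)*(-3) = 0*(-3) = 0)
-3*F - 14 = -3*0 - 14 = 0 - 14 = -14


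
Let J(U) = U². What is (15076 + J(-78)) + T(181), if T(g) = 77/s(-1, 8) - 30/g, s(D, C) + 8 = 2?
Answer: 22965643/1086 ≈ 21147.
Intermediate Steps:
s(D, C) = -6 (s(D, C) = -8 + 2 = -6)
T(g) = -77/6 - 30/g (T(g) = 77/(-6) - 30/g = 77*(-⅙) - 30/g = -77/6 - 30/g)
(15076 + J(-78)) + T(181) = (15076 + (-78)²) + (-77/6 - 30/181) = (15076 + 6084) + (-77/6 - 30*1/181) = 21160 + (-77/6 - 30/181) = 21160 - 14117/1086 = 22965643/1086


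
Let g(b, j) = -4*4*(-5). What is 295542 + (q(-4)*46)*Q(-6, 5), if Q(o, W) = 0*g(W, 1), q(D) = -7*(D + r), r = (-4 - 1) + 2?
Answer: 295542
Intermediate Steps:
g(b, j) = 80 (g(b, j) = -16*(-5) = 80)
r = -3 (r = -5 + 2 = -3)
q(D) = 21 - 7*D (q(D) = -7*(D - 3) = -7*(-3 + D) = 21 - 7*D)
Q(o, W) = 0 (Q(o, W) = 0*80 = 0)
295542 + (q(-4)*46)*Q(-6, 5) = 295542 + ((21 - 7*(-4))*46)*0 = 295542 + ((21 + 28)*46)*0 = 295542 + (49*46)*0 = 295542 + 2254*0 = 295542 + 0 = 295542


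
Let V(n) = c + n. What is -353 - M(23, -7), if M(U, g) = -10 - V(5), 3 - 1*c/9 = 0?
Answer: -311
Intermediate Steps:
c = 27 (c = 27 - 9*0 = 27 + 0 = 27)
V(n) = 27 + n
M(U, g) = -42 (M(U, g) = -10 - (27 + 5) = -10 - 1*32 = -10 - 32 = -42)
-353 - M(23, -7) = -353 - 1*(-42) = -353 + 42 = -311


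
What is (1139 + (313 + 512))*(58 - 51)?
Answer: 13748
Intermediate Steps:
(1139 + (313 + 512))*(58 - 51) = (1139 + 825)*7 = 1964*7 = 13748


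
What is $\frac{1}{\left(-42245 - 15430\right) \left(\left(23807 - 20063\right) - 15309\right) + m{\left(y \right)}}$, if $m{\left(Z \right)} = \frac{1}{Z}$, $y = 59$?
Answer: $\frac{59}{39353671126} \approx 1.4992 \cdot 10^{-9}$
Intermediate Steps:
$\frac{1}{\left(-42245 - 15430\right) \left(\left(23807 - 20063\right) - 15309\right) + m{\left(y \right)}} = \frac{1}{\left(-42245 - 15430\right) \left(\left(23807 - 20063\right) - 15309\right) + \frac{1}{59}} = \frac{1}{- 57675 \left(\left(23807 - 20063\right) - 15309\right) + \frac{1}{59}} = \frac{1}{- 57675 \left(3744 - 15309\right) + \frac{1}{59}} = \frac{1}{\left(-57675\right) \left(-11565\right) + \frac{1}{59}} = \frac{1}{667011375 + \frac{1}{59}} = \frac{1}{\frac{39353671126}{59}} = \frac{59}{39353671126}$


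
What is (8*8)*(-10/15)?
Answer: -128/3 ≈ -42.667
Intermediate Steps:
(8*8)*(-10/15) = 64*(-10*1/15) = 64*(-2/3) = -128/3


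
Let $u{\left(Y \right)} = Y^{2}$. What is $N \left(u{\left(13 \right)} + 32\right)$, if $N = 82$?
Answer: $16482$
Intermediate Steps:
$N \left(u{\left(13 \right)} + 32\right) = 82 \left(13^{2} + 32\right) = 82 \left(169 + 32\right) = 82 \cdot 201 = 16482$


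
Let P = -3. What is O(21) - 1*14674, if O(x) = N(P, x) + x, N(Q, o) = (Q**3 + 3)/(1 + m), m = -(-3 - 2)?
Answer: -14657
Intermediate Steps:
m = 5 (m = -1*(-5) = 5)
N(Q, o) = 1/2 + Q**3/6 (N(Q, o) = (Q**3 + 3)/(1 + 5) = (3 + Q**3)/6 = (3 + Q**3)*(1/6) = 1/2 + Q**3/6)
O(x) = -4 + x (O(x) = (1/2 + (1/6)*(-3)**3) + x = (1/2 + (1/6)*(-27)) + x = (1/2 - 9/2) + x = -4 + x)
O(21) - 1*14674 = (-4 + 21) - 1*14674 = 17 - 14674 = -14657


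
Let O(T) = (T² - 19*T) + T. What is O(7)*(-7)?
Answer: 539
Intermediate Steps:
O(T) = T² - 18*T
O(7)*(-7) = (7*(-18 + 7))*(-7) = (7*(-11))*(-7) = -77*(-7) = 539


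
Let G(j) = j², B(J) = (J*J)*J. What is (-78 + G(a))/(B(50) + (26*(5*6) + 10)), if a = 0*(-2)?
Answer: -13/20965 ≈ -0.00062008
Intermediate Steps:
a = 0
B(J) = J³ (B(J) = J²*J = J³)
(-78 + G(a))/(B(50) + (26*(5*6) + 10)) = (-78 + 0²)/(50³ + (26*(5*6) + 10)) = (-78 + 0)/(125000 + (26*30 + 10)) = -78/(125000 + (780 + 10)) = -78/(125000 + 790) = -78/125790 = -78*1/125790 = -13/20965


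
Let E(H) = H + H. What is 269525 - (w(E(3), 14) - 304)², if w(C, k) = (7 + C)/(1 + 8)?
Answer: 14416796/81 ≈ 1.7799e+5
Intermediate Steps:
E(H) = 2*H
w(C, k) = 7/9 + C/9 (w(C, k) = (7 + C)/9 = (7 + C)*(⅑) = 7/9 + C/9)
269525 - (w(E(3), 14) - 304)² = 269525 - ((7/9 + (2*3)/9) - 304)² = 269525 - ((7/9 + (⅑)*6) - 304)² = 269525 - ((7/9 + ⅔) - 304)² = 269525 - (13/9 - 304)² = 269525 - (-2723/9)² = 269525 - 1*7414729/81 = 269525 - 7414729/81 = 14416796/81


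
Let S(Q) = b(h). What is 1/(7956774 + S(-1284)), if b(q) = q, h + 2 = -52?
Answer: 1/7956720 ≈ 1.2568e-7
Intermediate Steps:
h = -54 (h = -2 - 52 = -54)
S(Q) = -54
1/(7956774 + S(-1284)) = 1/(7956774 - 54) = 1/7956720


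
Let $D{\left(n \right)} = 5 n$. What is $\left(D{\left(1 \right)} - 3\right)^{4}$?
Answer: $16$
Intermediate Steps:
$\left(D{\left(1 \right)} - 3\right)^{4} = \left(5 \cdot 1 - 3\right)^{4} = \left(5 - 3\right)^{4} = 2^{4} = 16$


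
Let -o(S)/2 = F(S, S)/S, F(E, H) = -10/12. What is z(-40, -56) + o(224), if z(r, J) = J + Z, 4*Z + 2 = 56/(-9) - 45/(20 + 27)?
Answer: -5522855/94752 ≈ -58.287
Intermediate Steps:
F(E, H) = -⅚ (F(E, H) = -10*1/12 = -⅚)
o(S) = 5/(3*S) (o(S) = -(-5)/(3*S) = 5/(3*S))
Z = -3883/1692 (Z = -½ + (56/(-9) - 45/(20 + 27))/4 = -½ + (56*(-⅑) - 45/47)/4 = -½ + (-56/9 - 45*1/47)/4 = -½ + (-56/9 - 45/47)/4 = -½ + (¼)*(-3037/423) = -½ - 3037/1692 = -3883/1692 ≈ -2.2949)
z(r, J) = -3883/1692 + J (z(r, J) = J - 3883/1692 = -3883/1692 + J)
z(-40, -56) + o(224) = (-3883/1692 - 56) + (5/3)/224 = -98635/1692 + (5/3)*(1/224) = -98635/1692 + 5/672 = -5522855/94752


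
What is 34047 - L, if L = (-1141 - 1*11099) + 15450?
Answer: 30837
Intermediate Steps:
L = 3210 (L = (-1141 - 11099) + 15450 = -12240 + 15450 = 3210)
34047 - L = 34047 - 1*3210 = 34047 - 3210 = 30837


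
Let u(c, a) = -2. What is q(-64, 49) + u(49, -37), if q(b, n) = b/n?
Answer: -162/49 ≈ -3.3061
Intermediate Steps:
q(-64, 49) + u(49, -37) = -64/49 - 2 = -162/49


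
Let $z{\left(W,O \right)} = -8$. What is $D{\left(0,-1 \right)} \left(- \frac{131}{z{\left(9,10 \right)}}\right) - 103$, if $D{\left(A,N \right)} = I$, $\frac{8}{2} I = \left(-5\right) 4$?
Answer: $- \frac{1479}{8} \approx -184.88$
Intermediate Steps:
$I = -5$ ($I = \frac{\left(-5\right) 4}{4} = \frac{1}{4} \left(-20\right) = -5$)
$D{\left(A,N \right)} = -5$
$D{\left(0,-1 \right)} \left(- \frac{131}{z{\left(9,10 \right)}}\right) - 103 = - 5 \left(- \frac{131}{-8}\right) - 103 = - 5 \left(\left(-131\right) \left(- \frac{1}{8}\right)\right) - 103 = \left(-5\right) \frac{131}{8} - 103 = - \frac{655}{8} - 103 = - \frac{1479}{8}$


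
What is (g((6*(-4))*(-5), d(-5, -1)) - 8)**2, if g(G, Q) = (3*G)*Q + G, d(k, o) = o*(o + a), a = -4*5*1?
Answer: 58859584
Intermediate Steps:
a = -20 (a = -20*1 = -20)
d(k, o) = o*(-20 + o) (d(k, o) = o*(o - 20) = o*(-20 + o))
g(G, Q) = G + 3*G*Q (g(G, Q) = 3*G*Q + G = G + 3*G*Q)
(g((6*(-4))*(-5), d(-5, -1)) - 8)**2 = (((6*(-4))*(-5))*(1 + 3*(-(-20 - 1))) - 8)**2 = ((-24*(-5))*(1 + 3*(-1*(-21))) - 8)**2 = (120*(1 + 3*21) - 8)**2 = (120*(1 + 63) - 8)**2 = (120*64 - 8)**2 = (7680 - 8)**2 = 7672**2 = 58859584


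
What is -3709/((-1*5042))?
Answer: 3709/5042 ≈ 0.73562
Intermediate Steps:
-3709/((-1*5042)) = -3709/(-5042) = -3709*(-1/5042) = 3709/5042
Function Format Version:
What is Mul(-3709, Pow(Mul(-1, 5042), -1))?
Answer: Rational(3709, 5042) ≈ 0.73562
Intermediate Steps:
Mul(-3709, Pow(Mul(-1, 5042), -1)) = Mul(-3709, Pow(-5042, -1)) = Mul(-3709, Rational(-1, 5042)) = Rational(3709, 5042)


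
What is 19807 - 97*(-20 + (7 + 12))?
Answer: 19904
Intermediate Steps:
19807 - 97*(-20 + (7 + 12)) = 19807 - 97*(-20 + 19) = 19807 - 97*(-1) = 19807 - 1*(-97) = 19807 + 97 = 19904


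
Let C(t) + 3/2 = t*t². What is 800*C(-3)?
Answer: -22800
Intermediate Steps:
C(t) = -3/2 + t³ (C(t) = -3/2 + t*t² = -3/2 + t³)
800*C(-3) = 800*(-3/2 + (-3)³) = 800*(-3/2 - 27) = 800*(-57/2) = -22800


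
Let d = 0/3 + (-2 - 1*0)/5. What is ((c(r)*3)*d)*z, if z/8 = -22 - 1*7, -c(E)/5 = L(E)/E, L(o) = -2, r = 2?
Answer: 1392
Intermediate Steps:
d = -⅖ (d = 0*(⅓) + (-2 + 0)*(⅕) = 0 - 2*⅕ = 0 - ⅖ = -⅖ ≈ -0.40000)
c(E) = 10/E (c(E) = -(-10)/E = 10/E)
z = -232 (z = 8*(-22 - 1*7) = 8*(-22 - 7) = 8*(-29) = -232)
((c(r)*3)*d)*z = (((10/2)*3)*(-⅖))*(-232) = (((10*(½))*3)*(-⅖))*(-232) = ((5*3)*(-⅖))*(-232) = (15*(-⅖))*(-232) = -6*(-232) = 1392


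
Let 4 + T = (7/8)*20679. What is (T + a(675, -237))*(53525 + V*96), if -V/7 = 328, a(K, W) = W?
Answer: -23836207075/8 ≈ -2.9795e+9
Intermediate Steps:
T = 144721/8 (T = -4 + (7/8)*20679 = -4 + 144753/8 = 144721/8 ≈ 18090.)
V = -2296 (V = -7*328 = -2296)
(T + a(675, -237))*(53525 + V*96) = (144721/8 - 237)*(53525 - 2296*96) = 142825*(53525 - 220416)/8 = (142825/8)*(-166891) = -23836207075/8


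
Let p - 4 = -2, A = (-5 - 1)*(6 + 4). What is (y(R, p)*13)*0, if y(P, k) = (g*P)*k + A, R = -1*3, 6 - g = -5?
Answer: 0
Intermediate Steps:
g = 11 (g = 6 - 1*(-5) = 6 + 5 = 11)
A = -60 (A = -6*10 = -60)
p = 2 (p = 4 - 2 = 2)
R = -3
y(P, k) = -60 + 11*P*k (y(P, k) = (11*P)*k - 60 = 11*P*k - 60 = -60 + 11*P*k)
(y(R, p)*13)*0 = ((-60 + 11*(-3)*2)*13)*0 = ((-60 - 66)*13)*0 = -126*13*0 = -1638*0 = 0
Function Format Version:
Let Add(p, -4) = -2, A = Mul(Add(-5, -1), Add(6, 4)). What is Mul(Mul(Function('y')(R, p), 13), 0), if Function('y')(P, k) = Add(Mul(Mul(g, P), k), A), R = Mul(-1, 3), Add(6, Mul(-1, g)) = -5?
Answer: 0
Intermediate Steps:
g = 11 (g = Add(6, Mul(-1, -5)) = Add(6, 5) = 11)
A = -60 (A = Mul(-6, 10) = -60)
p = 2 (p = Add(4, -2) = 2)
R = -3
Function('y')(P, k) = Add(-60, Mul(11, P, k)) (Function('y')(P, k) = Add(Mul(Mul(11, P), k), -60) = Add(Mul(11, P, k), -60) = Add(-60, Mul(11, P, k)))
Mul(Mul(Function('y')(R, p), 13), 0) = Mul(Mul(Add(-60, Mul(11, -3, 2)), 13), 0) = Mul(Mul(Add(-60, -66), 13), 0) = Mul(Mul(-126, 13), 0) = Mul(-1638, 0) = 0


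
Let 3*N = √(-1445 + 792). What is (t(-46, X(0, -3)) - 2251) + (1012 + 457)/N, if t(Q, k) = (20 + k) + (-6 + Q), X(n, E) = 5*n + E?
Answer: -2286 - 4407*I*√653/653 ≈ -2286.0 - 172.46*I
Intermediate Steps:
X(n, E) = E + 5*n
t(Q, k) = 14 + Q + k
N = I*√653/3 (N = √(-1445 + 792)/3 = √(-653)/3 = (I*√653)/3 = I*√653/3 ≈ 8.518*I)
(t(-46, X(0, -3)) - 2251) + (1012 + 457)/N = ((14 - 46 + (-3 + 5*0)) - 2251) + (1012 + 457)/((I*√653/3)) = ((14 - 46 + (-3 + 0)) - 2251) + 1469*(-3*I*√653/653) = ((14 - 46 - 3) - 2251) - 4407*I*√653/653 = (-35 - 2251) - 4407*I*√653/653 = -2286 - 4407*I*√653/653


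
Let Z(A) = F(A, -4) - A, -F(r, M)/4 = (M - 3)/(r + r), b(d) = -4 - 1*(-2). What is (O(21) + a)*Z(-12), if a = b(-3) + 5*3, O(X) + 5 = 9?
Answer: 1105/6 ≈ 184.17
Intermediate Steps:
O(X) = 4 (O(X) = -5 + 9 = 4)
b(d) = -2 (b(d) = -4 + 2 = -2)
F(r, M) = -2*(-3 + M)/r (F(r, M) = -4*(M - 3)/(r + r) = -4*(-3 + M)/(2*r) = -4*(-3 + M)*1/(2*r) = -2*(-3 + M)/r)
Z(A) = -A + 14/A (Z(A) = 2*(3 - 1*(-4))/A - A = 2*(3 + 4)/A - A = 2*7/A - A = 14/A - A = -A + 14/A)
a = 13 (a = -2 + 5*3 = -2 + 15 = 13)
(O(21) + a)*Z(-12) = (4 + 13)*(-1*(-12) + 14/(-12)) = 17*(12 + 14*(-1/12)) = 17*(12 - 7/6) = 17*(65/6) = 1105/6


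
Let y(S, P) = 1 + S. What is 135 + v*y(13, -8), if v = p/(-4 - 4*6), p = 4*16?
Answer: 103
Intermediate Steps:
p = 64
v = -16/7 (v = 64/(-4 - 4*6) = 64/(-4 - 24) = 64/(-28) = 64*(-1/28) = -16/7 ≈ -2.2857)
135 + v*y(13, -8) = 135 - 16*(1 + 13)/7 = 135 - 16/7*14 = 135 - 32 = 103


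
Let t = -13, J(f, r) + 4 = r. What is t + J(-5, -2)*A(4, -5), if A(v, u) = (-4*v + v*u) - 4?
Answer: 227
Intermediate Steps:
J(f, r) = -4 + r
A(v, u) = -4 - 4*v + u*v (A(v, u) = (-4*v + u*v) - 4 = -4 - 4*v + u*v)
t + J(-5, -2)*A(4, -5) = -13 + (-4 - 2)*(-4 - 4*4 - 5*4) = -13 - 6*(-4 - 16 - 20) = -13 - 6*(-40) = -13 + 240 = 227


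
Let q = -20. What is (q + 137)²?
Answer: 13689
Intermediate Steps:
(q + 137)² = (-20 + 137)² = 117² = 13689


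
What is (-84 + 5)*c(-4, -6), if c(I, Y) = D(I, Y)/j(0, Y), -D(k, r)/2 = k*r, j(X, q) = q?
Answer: -632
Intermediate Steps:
D(k, r) = -2*k*r
c(I, Y) = -2*I (c(I, Y) = (-2*I*Y)/Y = -2*I)
(-84 + 5)*c(-4, -6) = (-84 + 5)*(-2*(-4)) = -79*8 = -632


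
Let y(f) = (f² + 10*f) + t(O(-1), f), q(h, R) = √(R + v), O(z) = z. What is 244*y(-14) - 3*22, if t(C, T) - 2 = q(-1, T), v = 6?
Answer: 14086 + 488*I*√2 ≈ 14086.0 + 690.14*I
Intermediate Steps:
q(h, R) = √(6 + R) (q(h, R) = √(R + 6) = √(6 + R))
t(C, T) = 2 + √(6 + T)
y(f) = 2 + f² + √(6 + f) + 10*f (y(f) = (f² + 10*f) + (2 + √(6 + f)) = 2 + f² + √(6 + f) + 10*f)
244*y(-14) - 3*22 = 244*(2 + (-14)² + √(6 - 14) + 10*(-14)) - 3*22 = 244*(2 + 196 + √(-8) - 140) - 66 = 244*(2 + 196 + 2*I*√2 - 140) - 66 = 244*(58 + 2*I*√2) - 66 = (14152 + 488*I*√2) - 66 = 14086 + 488*I*√2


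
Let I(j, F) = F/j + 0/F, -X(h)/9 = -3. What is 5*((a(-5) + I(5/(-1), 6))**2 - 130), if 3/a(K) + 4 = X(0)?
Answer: -1704121/2645 ≈ -644.28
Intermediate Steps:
X(h) = 27 (X(h) = -9*(-3) = 27)
I(j, F) = F/j (I(j, F) = F/j + 0 = F/j)
a(K) = 3/23 (a(K) = 3/(-4 + 27) = 3/23)
5*((a(-5) + I(5/(-1), 6))**2 - 130) = 5*((3/23 + 6/((5/(-1))))**2 - 130) = 5*((3/23 + 6/((5*(-1))))**2 - 130) = 5*((3/23 + 6/(-5))**2 - 130) = 5*((3/23 + 6*(-1/5))**2 - 130) = 5*((3/23 - 6/5)**2 - 130) = 5*((-123/115)**2 - 130) = 5*(15129/13225 - 130) = 5*(-1704121/13225) = -1704121/2645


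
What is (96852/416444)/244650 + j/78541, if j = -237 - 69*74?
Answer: -6480397542677/95261840894150 ≈ -0.068027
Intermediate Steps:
j = -5343 (j = -237 - 5106 = -5343)
(96852/416444)/244650 + j/78541 = (96852/416444)/244650 - 5343/78541 = (96852*(1/416444))*(1/244650) - 5343*1/78541 = (3459/14873)*(1/244650) - 5343/78541 = 1153/1212893150 - 5343/78541 = -6480397542677/95261840894150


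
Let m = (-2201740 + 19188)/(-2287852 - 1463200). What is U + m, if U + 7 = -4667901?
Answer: -4377390864166/937763 ≈ -4.6679e+6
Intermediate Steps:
U = -4667908 (U = -7 - 4667901 = -4667908)
m = 545638/937763 (m = -2182552/(-3751052) = -2182552*(-1/3751052) = 545638/937763 ≈ 0.58185)
U + m = -4667908 + 545638/937763 = -4377390864166/937763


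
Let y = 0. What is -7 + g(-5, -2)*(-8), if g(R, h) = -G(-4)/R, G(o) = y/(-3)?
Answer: -7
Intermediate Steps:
G(o) = 0 (G(o) = 0/(-3) = 0*(-1/3) = 0)
g(R, h) = 0 (g(R, h) = -0/R = -1*0 = 0)
-7 + g(-5, -2)*(-8) = -7 + 0*(-8) = -7 + 0 = -7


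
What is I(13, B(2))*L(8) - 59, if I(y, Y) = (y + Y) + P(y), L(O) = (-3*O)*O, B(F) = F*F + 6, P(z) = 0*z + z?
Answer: -6971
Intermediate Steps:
P(z) = z (P(z) = 0 + z = z)
B(F) = 6 + F² (B(F) = F² + 6 = 6 + F²)
L(O) = -3*O²
I(y, Y) = Y + 2*y (I(y, Y) = (y + Y) + y = (Y + y) + y = Y + 2*y)
I(13, B(2))*L(8) - 59 = ((6 + 2²) + 2*13)*(-3*8²) - 59 = ((6 + 4) + 26)*(-3*64) - 59 = (10 + 26)*(-192) - 59 = 36*(-192) - 59 = -6912 - 59 = -6971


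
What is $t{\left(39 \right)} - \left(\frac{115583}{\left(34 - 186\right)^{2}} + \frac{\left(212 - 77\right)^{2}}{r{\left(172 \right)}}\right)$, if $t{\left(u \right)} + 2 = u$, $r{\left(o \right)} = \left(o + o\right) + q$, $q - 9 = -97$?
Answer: $- \frac{3622165}{92416} \approx -39.194$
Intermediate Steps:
$q = -88$ ($q = 9 - 97 = -88$)
$r{\left(o \right)} = -88 + 2 o$ ($r{\left(o \right)} = \left(o + o\right) - 88 = 2 o - 88 = -88 + 2 o$)
$t{\left(u \right)} = -2 + u$
$t{\left(39 \right)} - \left(\frac{115583}{\left(34 - 186\right)^{2}} + \frac{\left(212 - 77\right)^{2}}{r{\left(172 \right)}}\right) = \left(-2 + 39\right) - \left(\frac{115583}{\left(34 - 186\right)^{2}} + \frac{\left(212 - 77\right)^{2}}{-88 + 2 \cdot 172}\right) = 37 - \left(\frac{115583}{\left(34 - 186\right)^{2}} + \frac{135^{2}}{-88 + 344}\right) = 37 - \left(\frac{115583}{\left(-152\right)^{2}} + \frac{18225}{256}\right) = 37 - \left(\frac{115583}{23104} + 18225 \cdot \frac{1}{256}\right) = 37 - \left(115583 \cdot \frac{1}{23104} + \frac{18225}{256}\right) = 37 - \left(\frac{115583}{23104} + \frac{18225}{256}\right) = 37 - \frac{7041557}{92416} = - \frac{3622165}{92416}$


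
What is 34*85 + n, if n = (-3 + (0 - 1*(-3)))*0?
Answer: 2890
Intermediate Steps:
n = 0 (n = (-3 + (0 + 3))*0 = (-3 + 3)*0 = 0*0 = 0)
34*85 + n = 34*85 + 0 = 2890 + 0 = 2890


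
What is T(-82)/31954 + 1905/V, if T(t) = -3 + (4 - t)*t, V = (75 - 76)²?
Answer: 60865315/31954 ≈ 1904.8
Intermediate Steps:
V = 1 (V = (-1)² = 1)
T(t) = -3 + t*(4 - t)
T(-82)/31954 + 1905/V = (-3 - 1*(-82)² + 4*(-82))/31954 + 1905/1 = (-3 - 1*6724 - 328)*(1/31954) + 1905*1 = (-3 - 6724 - 328)*(1/31954) + 1905 = -7055*1/31954 + 1905 = -7055/31954 + 1905 = 60865315/31954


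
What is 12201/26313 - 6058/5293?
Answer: -645063/947447 ≈ -0.68084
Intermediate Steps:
12201/26313 - 6058/5293 = 12201*(1/26313) - 6058*1/5293 = 83/179 - 6058/5293 = -645063/947447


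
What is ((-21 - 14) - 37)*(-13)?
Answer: 936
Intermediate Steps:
((-21 - 14) - 37)*(-13) = (-35 - 37)*(-13) = -72*(-13) = 936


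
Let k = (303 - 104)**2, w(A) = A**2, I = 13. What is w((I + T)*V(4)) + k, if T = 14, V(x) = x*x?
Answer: 226225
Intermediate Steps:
V(x) = x**2
k = 39601 (k = 199**2 = 39601)
w((I + T)*V(4)) + k = ((13 + 14)*4**2)**2 + 39601 = (27*16)**2 + 39601 = 432**2 + 39601 = 186624 + 39601 = 226225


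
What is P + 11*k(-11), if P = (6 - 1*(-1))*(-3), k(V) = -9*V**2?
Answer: -12000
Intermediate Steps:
P = -21 (P = (6 + 1)*(-3) = 7*(-3) = -21)
P + 11*k(-11) = -21 + 11*(-9*(-11)**2) = -21 + 11*(-9*121) = -21 + 11*(-1089) = -21 - 11979 = -12000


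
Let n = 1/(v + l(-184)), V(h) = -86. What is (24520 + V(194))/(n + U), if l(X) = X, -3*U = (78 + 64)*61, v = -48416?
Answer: -1187492400/140324401 ≈ -8.4625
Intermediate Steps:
U = -8662/3 (U = -(78 + 64)*61/3 = -142*61/3 = -1/3*8662 = -8662/3 ≈ -2887.3)
n = -1/48600 (n = 1/(-48416 - 184) = 1/(-48600) = -1/48600 ≈ -2.0576e-5)
(24520 + V(194))/(n + U) = (24520 - 86)/(-1/48600 - 8662/3) = 24434/(-140324401/48600) = 24434*(-48600/140324401) = -1187492400/140324401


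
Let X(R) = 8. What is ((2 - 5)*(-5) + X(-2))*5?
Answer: 115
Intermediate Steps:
((2 - 5)*(-5) + X(-2))*5 = ((2 - 5)*(-5) + 8)*5 = (-3*(-5) + 8)*5 = (15 + 8)*5 = 23*5 = 115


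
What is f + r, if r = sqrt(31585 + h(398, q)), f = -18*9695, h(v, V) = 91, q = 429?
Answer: -174510 + 2*sqrt(7919) ≈ -1.7433e+5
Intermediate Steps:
f = -174510
r = 2*sqrt(7919) (r = sqrt(31585 + 91) = sqrt(31676) = 2*sqrt(7919) ≈ 177.98)
f + r = -174510 + 2*sqrt(7919)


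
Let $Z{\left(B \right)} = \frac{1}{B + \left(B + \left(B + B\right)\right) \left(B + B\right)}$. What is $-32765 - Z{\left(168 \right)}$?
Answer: $- \frac{5554060681}{169512} \approx -32765.0$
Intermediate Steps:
$Z{\left(B \right)} = \frac{1}{B + 6 B^{2}}$ ($Z{\left(B \right)} = \frac{1}{B + \left(B + 2 B\right) 2 B} = \frac{1}{B + 3 B 2 B} = \frac{1}{B + 6 B^{2}}$)
$-32765 - Z{\left(168 \right)} = -32765 - \frac{1}{168 \left(1 + 6 \cdot 168\right)} = -32765 - \frac{1}{168 \left(1 + 1008\right)} = -32765 - \frac{1}{168 \cdot 1009} = -32765 - \frac{1}{168} \cdot \frac{1}{1009} = -32765 - \frac{1}{169512} = - \frac{5554060681}{169512}$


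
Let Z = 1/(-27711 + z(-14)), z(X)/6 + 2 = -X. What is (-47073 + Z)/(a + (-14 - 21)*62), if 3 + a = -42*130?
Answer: 1301050648/210968487 ≈ 6.1670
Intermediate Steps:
a = -5463 (a = -3 - 42*130 = -3 - 5460 = -5463)
z(X) = -12 - 6*X (z(X) = -12 + 6*(-X) = -12 - 6*X)
Z = -1/27639 (Z = 1/(-27711 + (-12 - 6*(-14))) = 1/(-27711 + (-12 + 84)) = 1/(-27711 + 72) = 1/(-27639) = -1/27639 ≈ -3.6181e-5)
(-47073 + Z)/(a + (-14 - 21)*62) = (-47073 - 1/27639)/(-5463 + (-14 - 21)*62) = -1301050648/(27639*(-5463 - 35*62)) = -1301050648/(27639*(-5463 - 2170)) = -1301050648/27639/(-7633) = -1301050648/27639*(-1/7633) = 1301050648/210968487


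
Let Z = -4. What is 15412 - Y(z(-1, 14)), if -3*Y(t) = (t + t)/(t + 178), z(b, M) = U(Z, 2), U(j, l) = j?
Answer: 4022528/261 ≈ 15412.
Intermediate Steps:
z(b, M) = -4
Y(t) = -2*t/(3*(178 + t)) (Y(t) = -(t + t)/(3*(t + 178)) = -2*t/(3*(178 + t)))
15412 - Y(z(-1, 14)) = 15412 - (-2)*(-4)/(534 + 3*(-4)) = 15412 - (-2)*(-4)/(534 - 12) = 15412 - (-2)*(-4)/522 = 15412 - 1*4/261 = 15412 - 4/261 = 4022528/261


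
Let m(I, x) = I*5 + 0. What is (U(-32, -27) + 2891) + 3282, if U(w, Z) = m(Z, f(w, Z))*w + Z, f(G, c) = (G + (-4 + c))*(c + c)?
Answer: 10466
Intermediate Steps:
f(G, c) = 2*c*(-4 + G + c) (f(G, c) = (-4 + G + c)*(2*c) = 2*c*(-4 + G + c))
m(I, x) = 5*I (m(I, x) = 5*I + 0 = 5*I)
U(w, Z) = Z + 5*Z*w (U(w, Z) = (5*Z)*w + Z = 5*Z*w + Z = Z + 5*Z*w)
(U(-32, -27) + 2891) + 3282 = (-27*(1 + 5*(-32)) + 2891) + 3282 = (-27*(1 - 160) + 2891) + 3282 = (-27*(-159) + 2891) + 3282 = (4293 + 2891) + 3282 = 7184 + 3282 = 10466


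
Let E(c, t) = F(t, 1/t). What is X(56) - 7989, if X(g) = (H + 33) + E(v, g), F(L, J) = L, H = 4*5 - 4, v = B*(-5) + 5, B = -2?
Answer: -7884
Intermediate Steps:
v = 15 (v = -2*(-5) + 5 = 10 + 5 = 15)
H = 16 (H = 20 - 4 = 16)
E(c, t) = t
X(g) = 49 + g (X(g) = (16 + 33) + g = 49 + g)
X(56) - 7989 = (49 + 56) - 7989 = 105 - 7989 = -7884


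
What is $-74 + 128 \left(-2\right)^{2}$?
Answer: $438$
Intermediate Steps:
$-74 + 128 \left(-2\right)^{2} = -74 + 128 \cdot 4 = -74 + 512 = 438$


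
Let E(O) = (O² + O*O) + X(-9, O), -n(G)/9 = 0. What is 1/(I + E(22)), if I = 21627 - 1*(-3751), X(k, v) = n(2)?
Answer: 1/26346 ≈ 3.7956e-5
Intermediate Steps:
n(G) = 0 (n(G) = -9*0 = 0)
X(k, v) = 0
E(O) = 2*O² (E(O) = (O² + O*O) + 0 = (O² + O²) + 0 = 2*O² + 0 = 2*O²)
I = 25378 (I = 21627 + 3751 = 25378)
1/(I + E(22)) = 1/(25378 + 2*22²) = 1/(25378 + 2*484) = 1/(25378 + 968) = 1/26346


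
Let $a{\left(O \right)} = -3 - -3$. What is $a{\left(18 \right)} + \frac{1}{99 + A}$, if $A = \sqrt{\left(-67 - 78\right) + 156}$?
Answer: $\frac{9}{890} - \frac{\sqrt{11}}{9790} \approx 0.0097736$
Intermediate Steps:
$A = \sqrt{11}$ ($A = \sqrt{\left(-67 - 78\right) + 156} = \sqrt{-145 + 156} = \sqrt{11} \approx 3.3166$)
$a{\left(O \right)} = 0$ ($a{\left(O \right)} = -3 + 3 = 0$)
$a{\left(18 \right)} + \frac{1}{99 + A} = 0 + \frac{1}{99 + \sqrt{11}} = \frac{1}{99 + \sqrt{11}}$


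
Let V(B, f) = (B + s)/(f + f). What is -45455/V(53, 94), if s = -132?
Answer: 8545540/79 ≈ 1.0817e+5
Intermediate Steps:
V(B, f) = (-132 + B)/(2*f) (V(B, f) = (B - 132)/(f + f) = (-132 + B)/((2*f)) = (-132 + B)*(1/(2*f)) = (-132 + B)/(2*f))
-45455/V(53, 94) = -45455*188/(-132 + 53) = -45455/((½)*(1/94)*(-79)) = -45455/(-79/188) = -45455*(-188/79) = 8545540/79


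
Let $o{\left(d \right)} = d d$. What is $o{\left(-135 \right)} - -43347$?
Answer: $61572$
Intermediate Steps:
$o{\left(d \right)} = d^{2}$
$o{\left(-135 \right)} - -43347 = \left(-135\right)^{2} - -43347 = 18225 + 43347 = 61572$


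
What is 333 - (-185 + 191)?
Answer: 327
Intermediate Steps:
333 - (-185 + 191) = 333 - 1*6 = 333 - 6 = 327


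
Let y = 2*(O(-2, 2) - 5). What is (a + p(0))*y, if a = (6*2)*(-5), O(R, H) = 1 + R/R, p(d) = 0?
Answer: 360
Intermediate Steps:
O(R, H) = 2 (O(R, H) = 1 + 1 = 2)
y = -6 (y = 2*(2 - 5) = 2*(-3) = -6)
a = -60 (a = 12*(-5) = -60)
(a + p(0))*y = (-60 + 0)*(-6) = -60*(-6) = 360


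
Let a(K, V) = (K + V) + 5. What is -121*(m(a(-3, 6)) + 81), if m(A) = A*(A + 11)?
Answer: -28193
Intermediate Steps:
a(K, V) = 5 + K + V
m(A) = A*(11 + A)
-121*(m(a(-3, 6)) + 81) = -121*((5 - 3 + 6)*(11 + (5 - 3 + 6)) + 81) = -121*(8*(11 + 8) + 81) = -121*(8*19 + 81) = -121*(152 + 81) = -121*233 = -28193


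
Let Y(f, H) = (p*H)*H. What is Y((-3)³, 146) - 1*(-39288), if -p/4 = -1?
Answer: 124552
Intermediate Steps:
p = 4 (p = -4*(-1) = 4)
Y(f, H) = 4*H² (Y(f, H) = (4*H)*H = 4*H²)
Y((-3)³, 146) - 1*(-39288) = 4*146² - 1*(-39288) = 4*21316 + 39288 = 85264 + 39288 = 124552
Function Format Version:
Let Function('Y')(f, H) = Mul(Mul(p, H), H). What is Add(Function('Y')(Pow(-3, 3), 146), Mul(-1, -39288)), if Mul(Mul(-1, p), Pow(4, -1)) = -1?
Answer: 124552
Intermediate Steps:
p = 4 (p = Mul(-4, -1) = 4)
Function('Y')(f, H) = Mul(4, Pow(H, 2)) (Function('Y')(f, H) = Mul(Mul(4, H), H) = Mul(4, Pow(H, 2)))
Add(Function('Y')(Pow(-3, 3), 146), Mul(-1, -39288)) = Add(Mul(4, Pow(146, 2)), Mul(-1, -39288)) = Add(Mul(4, 21316), 39288) = Add(85264, 39288) = 124552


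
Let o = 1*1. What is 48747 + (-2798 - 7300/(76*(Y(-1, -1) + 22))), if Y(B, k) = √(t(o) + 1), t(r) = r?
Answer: 210380396/4579 + 1825*√2/9158 ≈ 45945.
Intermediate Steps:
o = 1
Y(B, k) = √2 (Y(B, k) = √(1 + 1) = √2)
48747 + (-2798 - 7300/(76*(Y(-1, -1) + 22))) = 48747 + (-2798 - 7300/(76*(√2 + 22))) = 48747 + (-2798 - 7300/(76*(22 + √2))) = 48747 + (-2798 - 7300/(1672 + 76*√2)) = 45949 - 7300/(1672 + 76*√2)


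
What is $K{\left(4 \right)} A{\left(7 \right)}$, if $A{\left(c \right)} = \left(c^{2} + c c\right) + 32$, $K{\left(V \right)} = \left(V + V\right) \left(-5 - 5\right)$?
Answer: $-10400$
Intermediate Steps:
$K{\left(V \right)} = - 20 V$ ($K{\left(V \right)} = 2 V \left(-10\right) = - 20 V$)
$A{\left(c \right)} = 32 + 2 c^{2}$ ($A{\left(c \right)} = \left(c^{2} + c^{2}\right) + 32 = 2 c^{2} + 32 = 32 + 2 c^{2}$)
$K{\left(4 \right)} A{\left(7 \right)} = \left(-20\right) 4 \left(32 + 2 \cdot 7^{2}\right) = - 80 \left(32 + 2 \cdot 49\right) = - 80 \left(32 + 98\right) = \left(-80\right) 130 = -10400$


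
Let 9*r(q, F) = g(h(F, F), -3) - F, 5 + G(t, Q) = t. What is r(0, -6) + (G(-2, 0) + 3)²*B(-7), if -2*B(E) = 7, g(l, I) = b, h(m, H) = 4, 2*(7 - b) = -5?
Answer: -977/18 ≈ -54.278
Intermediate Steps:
b = 19/2 (b = 7 - ½*(-5) = 7 + 5/2 = 19/2 ≈ 9.5000)
g(l, I) = 19/2
G(t, Q) = -5 + t
B(E) = -7/2 (B(E) = -½*7 = -7/2)
r(q, F) = 19/18 - F/9 (r(q, F) = (19/2 - F)/9 = 19/18 - F/9)
r(0, -6) + (G(-2, 0) + 3)²*B(-7) = (19/18 - ⅑*(-6)) + ((-5 - 2) + 3)²*(-7/2) = (19/18 + ⅔) + (-7 + 3)²*(-7/2) = 31/18 + (-4)²*(-7/2) = 31/18 + 16*(-7/2) = 31/18 - 56 = -977/18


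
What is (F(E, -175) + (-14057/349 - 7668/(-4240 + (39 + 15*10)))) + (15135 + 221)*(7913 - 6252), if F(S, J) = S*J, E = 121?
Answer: 36030812591884/1413799 ≈ 2.5485e+7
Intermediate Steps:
F(S, J) = J*S
(F(E, -175) + (-14057/349 - 7668/(-4240 + (39 + 15*10)))) + (15135 + 221)*(7913 - 6252) = (-175*121 + (-14057/349 - 7668/(-4240 + (39 + 15*10)))) + (15135 + 221)*(7913 - 6252) = (-21175 + (-14057*1/349 - 7668/(-4240 + (39 + 150)))) + 15356*1661 = (-21175 + (-14057/349 - 7668/(-4240 + 189))) + 25506316 = (-21175 + (-14057/349 - 7668/(-4051))) + 25506316 = (-21175 + (-14057/349 - 7668*(-1/4051))) + 25506316 = (-21175 + (-14057/349 + 7668/4051)) + 25506316 = (-21175 - 54268775/1413799) + 25506316 = -29991462600/1413799 + 25506316 = 36030812591884/1413799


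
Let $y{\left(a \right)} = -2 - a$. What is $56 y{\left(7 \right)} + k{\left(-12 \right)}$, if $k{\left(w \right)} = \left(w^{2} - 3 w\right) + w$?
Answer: $-336$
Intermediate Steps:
$k{\left(w \right)} = w^{2} - 2 w$
$56 y{\left(7 \right)} + k{\left(-12 \right)} = 56 \left(-2 - 7\right) - 12 \left(-2 - 12\right) = 56 \left(-2 - 7\right) - -168 = 56 \left(-9\right) + 168 = -504 + 168 = -336$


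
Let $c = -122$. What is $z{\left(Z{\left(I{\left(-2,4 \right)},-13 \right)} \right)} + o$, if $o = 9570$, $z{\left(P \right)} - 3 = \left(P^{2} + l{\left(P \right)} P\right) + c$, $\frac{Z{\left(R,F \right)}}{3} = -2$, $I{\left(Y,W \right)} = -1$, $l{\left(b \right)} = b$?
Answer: $9523$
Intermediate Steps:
$Z{\left(R,F \right)} = -6$ ($Z{\left(R,F \right)} = 3 \left(-2\right) = -6$)
$z{\left(P \right)} = -119 + 2 P^{2}$ ($z{\left(P \right)} = 3 - \left(122 - P^{2} - P P\right) = 3 + \left(\left(P^{2} + P^{2}\right) - 122\right) = 3 + \left(2 P^{2} - 122\right) = 3 + \left(-122 + 2 P^{2}\right) = -119 + 2 P^{2}$)
$z{\left(Z{\left(I{\left(-2,4 \right)},-13 \right)} \right)} + o = \left(-119 + 2 \left(-6\right)^{2}\right) + 9570 = \left(-119 + 2 \cdot 36\right) + 9570 = \left(-119 + 72\right) + 9570 = -47 + 9570 = 9523$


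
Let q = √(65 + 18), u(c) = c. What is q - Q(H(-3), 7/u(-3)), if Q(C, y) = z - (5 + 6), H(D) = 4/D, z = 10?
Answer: 1 + √83 ≈ 10.110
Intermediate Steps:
q = √83 ≈ 9.1104
Q(C, y) = -1 (Q(C, y) = 10 - (5 + 6) = 10 - 1*11 = 10 - 11 = -1)
q - Q(H(-3), 7/u(-3)) = √83 - 1*(-1) = √83 + 1 = 1 + √83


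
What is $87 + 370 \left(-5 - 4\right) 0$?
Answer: $87$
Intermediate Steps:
$87 + 370 \left(-5 - 4\right) 0 = 87 + 370 \left(\left(-9\right) 0\right) = 87 + 370 \cdot 0 = 87 + 0 = 87$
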